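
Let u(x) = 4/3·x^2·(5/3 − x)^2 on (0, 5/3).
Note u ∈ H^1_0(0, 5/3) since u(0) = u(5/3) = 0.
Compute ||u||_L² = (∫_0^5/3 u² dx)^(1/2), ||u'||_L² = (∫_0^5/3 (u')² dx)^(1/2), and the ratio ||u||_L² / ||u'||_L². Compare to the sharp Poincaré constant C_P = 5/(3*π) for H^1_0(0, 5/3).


||u||_L² / ||u'||_L² = 5*sqrt(3)/18 < C_P = 5/(3*π).

u(x) = 4/3·x^2·(5/3 − x)^2, so u'(x) = 8*x*(3*x - 5)*(6*x - 5)/27.
u(x) = 4/3·x^2·(5/3 − x)^2 vanishes at x = 0 and x = 5/3, so u ∈ H^1_0(0, 5/3). Differentiate via the product rule and integrate the resulting polynomials term by term.
  ∫_0^5/3 u² dx = ∫_0^5/3 (16*x^8/9 - 320*x^7/27 + 800*x^6/27 - 8000*x^5/243 + 10000*x^4/729) dx. Term by term:
    ∫_0^5/3 16*x^8/9 dx = 31250000/1594323;  ∫_0^5/3 -320*x^7/27 dx = -15625000/177147;  ∫_0^5/3 800*x^6/27 dx = 62500000/413343;
    ∫_0^5/3 -8000*x^5/243 dx = -62500000/531441;  ∫_0^5/3 10000*x^4/729 dx = 6250000/177147.
  Sum: 31250000/1594323 − 15625000/177147 + 62500000/413343 − 62500000/531441 + 6250000/177147 = 3125000/11160261.
  ∫_0^5/3 (u')² dx = ∫_0^5/3 (256*x^6/9 - 1280*x^5/9 + 20800*x^4/81 - 16000*x^3/81 + 40000*x^2/729) dx. Term by term:
    ∫_0^5/3 256*x^6/9 dx = 20000000/137781;  ∫_0^5/3 -1280*x^5/9 dx = -10000000/19683;  ∫_0^5/3 20800*x^4/81 dx = 13000000/19683;
    ∫_0^5/3 -16000*x^3/81 dx = -2500000/6561;  ∫_0^5/3 40000*x^2/729 dx = 5000000/59049.
  Sum: 20000000/137781 − 10000000/19683 + 13000000/19683 − 2500000/6561 + 5000000/59049 = 500000/413343.
∫_0^5/3 u² dx = 3125000/11160261, so ||u||_L² = 1250*sqrt(42)/15309.
∫_0^5/3 (u')² dx = 500000/413343, so ||u'||_L² = 500*sqrt(14)/1701.
Ratio ||u||_L² / ||u'||_L² = 5*sqrt(3)/18.
Sharp Poincaré constant on H^1_0(0, 5/3) is C_P = L/π = 5/(3*π), achieved by sin(3*π/5·x).
A polynomial bump cannot attain the sharp Poincaré constant (only the first sine eigenfunction does), so the ratio is strictly less than C_P, consistent with ||u||_L² ≤ C_P ||u'||_L².


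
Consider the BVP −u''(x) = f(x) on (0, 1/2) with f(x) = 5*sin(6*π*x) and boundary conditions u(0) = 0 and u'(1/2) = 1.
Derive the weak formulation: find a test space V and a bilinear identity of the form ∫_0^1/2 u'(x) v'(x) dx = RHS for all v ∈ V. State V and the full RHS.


V = {v ∈ H^1(0, 1/2) : v(0) = 0} (test functions vanish at x = 0 where u is specified); weak form: ∫_0^1/2 u'v' dx = ∫_0^1/2 (5*sin(6*π*x)) v dx + v(1/2) for all v ∈ V.

Multiply both sides by a test function v and integrate from 0 to 1/2:
  ∫_0^1/2 −u''(x) v(x) dx = ∫_0^1/2 f(x) v(x) dx.
Integrate the LHS by parts once:
  ∫_0^1/2 −u'' v dx = −[u'(x) v(x)]_0^1/2 + ∫_0^1/2 u'(x) v'(x) dx.
Thus ∫_0^1/2 u'(x) v'(x) dx = ∫_0^1/2 f(x) v(x) dx + [u'(x) v(x)]_0^1/2.
Choose V so that boundary terms are either known or forced to vanish.
Mixed BC: u(0) = 0 (Dirichlet) and u'(1/2) = 1 (Neumann). Define V = {v ∈ H^1(0, 1/2) : v(0) = 0}. Then [u' v]_0^1/2 = u'(1/2)·v(1/2) − u'(0)·0 = v(1/2).
Weak formulation: find u (satisfying any essential BC) such that ∫_0^1/2 u'(x) v'(x) dx = ∫_0^1/2 f v dx + v(1/2) for all v ∈ V (Dirichlet at 0 absorbed into V; Neumann datum at x = 1/2 contributes the boundary term).
Substituting f(x) = 5*sin(6*π*x), the right-hand side is ∫_0^1/2 (5*sin(6*π*x)) v dx + v(1/2).


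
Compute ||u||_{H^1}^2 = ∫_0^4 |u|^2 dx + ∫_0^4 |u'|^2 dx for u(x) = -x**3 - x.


||u||_{H^1}^2 = 498404/105

The H^1 norm (squared) on an interval (0, L) is
  ||u||_{H^1}^2 = ∫_0^L u(x)^2 dx + ∫_0^L u'(x)^2 dx.
Compute u'(x) = -3*x**2 - 1.
Then u(x)^2 = x**6 + 2*x**4 + x**2 and u'(x)^2 = 9*x**4 + 6*x**2 + 1.
Integrate each monomial from 0 to 4 using ∫_0^4 c·x^n dx = c·4^(n+1)/(n+1):
  ∫_0^4 u(x)^2 dx = ∫_0^4 (x^6 + 2*x^4 + x^2) dx. Term by term:
    ∫_0^4 x^6 dx = 16384/7;  ∫_0^4 2*x^4 dx = 2048/5;  ∫_0^4 x^2 dx = 64/3.
  Sum: 16384/7 + 2048/5 + 64/3 = 291008/105.
  ∫_0^4 u'(x)^2 dx = ∫_0^4 (9*x^4 + 6*x^2 + 1) dx. Term by term:
    ∫_0^4 9*x^4 dx = 9216/5;  ∫_0^4 6*x^2 dx = 128;  ∫_0^4 1 dx = 4.
  Sum: 9216/5 + 128 + 4 = 9876/5.
Adding: ||u||_{H^1}^2 = 291008/105 + 9876/5 = 498404/105.


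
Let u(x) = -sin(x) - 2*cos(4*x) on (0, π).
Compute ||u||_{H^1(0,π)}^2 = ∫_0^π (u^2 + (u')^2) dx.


||u||_{H^1(0,π)}^2 = -136/15 + 35*π

u'(x) = 8*sin(4*x) - cos(x).
Expand u² and (u')² and integrate term by term on (0, π), using: for integers n ≥ 1, ∫_0^π sin²(nx) dx = ∫_0^π cos²(nx) dx = π/2; for n ≠ n', ∫_0^π sin(nx)sin(n'x) dx = ∫_0^π cos(nx)cos(n'x) dx = 0; and by product-to-sum, ∫_0^π sin(nx)cos(n'x) dx = ½∫_0^π [sin((n+n')x) + sin((n−n')x)] dx, which is 0 when n+n' is even and 2n/(n²−n'²) when n+n' is odd (it need not vanish on (0, π)).
  u² squared terms: (-1)²·∫sin(x)² dx = 1·π/2 = π/2;  (-2)²·∫cos(4x)² dx = 4·π/2 = 2*π.
  u² cross terms: 2·(-1)·(-2)·∫sin(x)·cos(4x) dx = 4·(-2/15) = -8/15.
  So ∫_0^π u² dx = π/2 + 2*π − 8/15 = -8/15 + 5*π/2.
  (u')² squared terms: (-1)²·∫cos(x)² dx = 1·π/2 = π/2;  (8)²·∫sin(4x)² dx = 64·π/2 = 32*π.
  (u')² cross terms: 2·(-1)·(8)·∫cos(x)·sin(4x) dx = -16·(8/15) = -128/15.
  So ∫_0^π (u')² dx = π/2 + 32*π − 128/15 = -128/15 + 65*π/2.
||u||_{H^1}^2 = (-8/15 + 5*π/2) + (-128/15 + 65*π/2) = -136/15 + 35*π.


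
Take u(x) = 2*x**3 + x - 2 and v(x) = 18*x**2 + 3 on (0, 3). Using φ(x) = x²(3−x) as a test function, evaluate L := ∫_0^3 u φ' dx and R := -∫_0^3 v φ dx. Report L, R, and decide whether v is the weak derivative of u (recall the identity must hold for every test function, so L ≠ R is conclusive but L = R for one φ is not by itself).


LHS = -3051/20, RHS = -9153/20. No, v is not the weak derivative of u.

u(x) = 2*x**3 + x - 2, classical derivative u'(x) = 6*x**2 + 1.
φ(x) = x²(3−x), so φ'(x) = 3*x*(2 - x).
Note φ(0) = φ(3) = 0, so the boundary term u·φ vanishes.
LHS = ∫_0^3 u(x) φ'(x) dx = ∫_0^3 (-6*x^5 + 12*x^4 - 3*x^3 + 12*x^2 - 12*x) dx. Term by term:
  ∫_0^3 -6*x^5 dx = -729;  ∫_0^3 12*x^4 dx = 2916/5;  ∫_0^3 -3*x^3 dx = -243/4;
  ∫_0^3 12*x^2 dx = 108;  ∫_0^3 -12*x dx = -54.
Sum: -729 + 2916/5 − 243/4 + 108 − 54 = -3051/20.
So LHS = -3051/20.
∫_0^3 v(x) φ(x) dx = ∫_0^3 (-18*x^5 + 54*x^4 - 3*x^3 + 9*x^2) dx. Term by term:
  ∫_0^3 -18*x^5 dx = -2187;  ∫_0^3 54*x^4 dx = 13122/5;  ∫_0^3 -3*x^3 dx = -243/4;
  ∫_0^3 9*x^2 dx = 81.
Sum: -2187 + 13122/5 − 243/4 + 81 = 9153/20.
So RHS = -∫_0^3 v(x) φ(x) dx = -9153/20.
LHS − RHS = 3051/10 ≠ 0, so the identity fails.
(For a valid weak derivative the identity must hold for EVERY test function, in particular this one. The failure shows v is NOT the weak derivative of u.)
Correct weak derivative would be u'(x) = 6*x**2 + 1.


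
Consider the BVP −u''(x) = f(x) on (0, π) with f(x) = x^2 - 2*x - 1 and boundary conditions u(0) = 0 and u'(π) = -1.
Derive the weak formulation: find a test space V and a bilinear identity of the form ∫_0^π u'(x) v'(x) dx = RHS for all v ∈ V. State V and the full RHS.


V = {v ∈ H^1(0, π) : v(0) = 0} (test functions vanish at x = 0 where u is specified); weak form: ∫_0^π u'v' dx = ∫_0^π (x^2 - 2*x - 1) v dx − v(π) for all v ∈ V.

Multiply both sides by a test function v and integrate from 0 to π:
  ∫_0^π −u''(x) v(x) dx = ∫_0^π f(x) v(x) dx.
Integrate the LHS by parts once:
  ∫_0^π −u'' v dx = −[u'(x) v(x)]_0^π + ∫_0^π u'(x) v'(x) dx.
Thus ∫_0^π u'(x) v'(x) dx = ∫_0^π f(x) v(x) dx + [u'(x) v(x)]_0^π.
Choose V so that boundary terms are either known or forced to vanish.
Mixed BC: u(0) = 0 (Dirichlet) and u'(π) = -1 (Neumann). Define V = {v ∈ H^1(0, π) : v(0) = 0}. Then [u' v]_0^π = u'(π)·v(π) − u'(0)·0 = − v(π).
Weak formulation: find u (satisfying any essential BC) such that ∫_0^π u'(x) v'(x) dx = ∫_0^π f v dx − v(π) for all v ∈ V (Dirichlet at 0 absorbed into V; Neumann datum at x = π contributes the boundary term).
Substituting f(x) = x^2 - 2*x - 1, the right-hand side is ∫_0^π (x^2 - 2*x - 1) v dx − v(π).


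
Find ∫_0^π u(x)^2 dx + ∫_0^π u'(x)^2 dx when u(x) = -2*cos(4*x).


||u||_{H^1(0,π)}^2 = 34*π

u'(x) = 8*sin(4*x).
Expand u² and (u')² and integrate term by term on (0, π), using: for integers n ≥ 1, ∫_0^π sin²(nx) dx = ∫_0^π cos²(nx) dx = π/2; for n ≠ n', ∫_0^π sin(nx)sin(n'x) dx = ∫_0^π cos(nx)cos(n'x) dx = 0; and by product-to-sum, ∫_0^π sin(nx)cos(n'x) dx = ½∫_0^π [sin((n+n')x) + sin((n−n')x)] dx, which is 0 when n+n' is even and 2n/(n²−n'²) when n+n' is odd (it need not vanish on (0, π)).
  u² squared terms: (-2)²·∫cos(4x)² dx = 4·π/2 = 2*π.
  So ∫_0^π u² dx = 2*π.
  (u')² squared terms: (8)²·∫sin(4x)² dx = 64·π/2 = 32*π.
  So ∫_0^π (u')² dx = 32*π.
||u||_{H^1}^2 = (2*π) + (32*π) = 34*π.


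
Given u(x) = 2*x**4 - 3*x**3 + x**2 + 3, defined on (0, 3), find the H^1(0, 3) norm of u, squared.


||u||_{H^1}^2 = 49428/5

The H^1 norm (squared) on an interval (0, L) is
  ||u||_{H^1}^2 = ∫_0^L u(x)^2 dx + ∫_0^L u'(x)^2 dx.
Compute u'(x) = 8*x**3 - 9*x**2 + 2*x.
Then u(x)^2 = 4*x**8 - 12*x**7 + 13*x**6 - 6*x**5 + 13*x**4 - 18*x**3 + 6*x**2 + 9 and u'(x)^2 = 64*x**6 - 144*x**5 + 113*x**4 - 36*x**3 + 4*x**2.
Integrate each monomial from 0 to 3 using ∫_0^3 c·x^n dx = c·3^(n+1)/(n+1):
  ∫_0^3 u(x)^2 dx = ∫_0^3 (4*x^8 - 12*x^7 + 13*x^6 - 6*x^5 + 13*x^4 - 18*x^3 + 6*x^2 + 9) dx. Term by term:
    ∫_0^3 4*x^8 dx = 8748;  ∫_0^3 -12*x^7 dx = -19683/2;  ∫_0^3 13*x^6 dx = 28431/7;
    ∫_0^3 -6*x^5 dx = -729;  ∫_0^3 13*x^4 dx = 3159/5;  ∫_0^3 -18*x^3 dx = -729/2;
    ∫_0^3 6*x^2 dx = 54;  ∫_0^3 9 dx = 27.
  Sum: 8748 − 19683/2 + 28431/7 − 729 + 3159/5 − 729/2 + 54 + 27 = 90558/35.
  ∫_0^3 u'(x)^2 dx = ∫_0^3 (64*x^6 - 144*x^5 + 113*x^4 - 36*x^3 + 4*x^2) dx. Term by term:
    ∫_0^3 64*x^6 dx = 139968/7;  ∫_0^3 -144*x^5 dx = -17496;  ∫_0^3 113*x^4 dx = 27459/5;
    ∫_0^3 -36*x^3 dx = -729;  ∫_0^3 4*x^2 dx = 36.
  Sum: 139968/7 − 17496 + 27459/5 − 729 + 36 = 255438/35.
Adding: ||u||_{H^1}^2 = 90558/35 + 255438/35 = 49428/5.


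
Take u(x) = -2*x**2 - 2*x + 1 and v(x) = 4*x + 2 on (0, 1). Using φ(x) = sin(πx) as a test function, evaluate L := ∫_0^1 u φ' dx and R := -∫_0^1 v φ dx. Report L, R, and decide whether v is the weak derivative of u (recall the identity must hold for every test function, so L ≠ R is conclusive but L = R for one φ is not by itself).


LHS = 8/π, RHS = -8/π. No, v is not the weak derivative of u.

u(x) = -2*x**2 - 2*x + 1, classical derivative u'(x) = -4*x - 2.
φ(x) = sin(πx), so φ'(x) = π*cos(π*x).
Note φ(0) = φ(1) = 0, so the boundary term u·φ vanishes.
LHS = ∫_0^1 u(x) φ'(x) dx = ∫_0^1 (-2*π*x^2*cos(π*x) - 2*π*x*cos(π*x) + π*cos(π*x)) dx. Term by term:
  ∫_0^1 π*cos(π*x) dx = 0;  ∫_0^1 -2*π*x*cos(π*x) dx = 4/π;  ∫_0^1 -2*π*x^2*cos(π*x) dx = 4/π.
Sum: 0 + 4/π + 4/π = 8/π.
So LHS = 8/π.
∫_0^1 v(x) φ(x) dx = ∫_0^1 (4*x*sin(π*x) + 2*sin(π*x)) dx. Term by term:
  ∫_0^1 2*sin(π*x) dx = 4/π;  ∫_0^1 4*x*sin(π*x) dx = 4/π.
Sum: 4/π + 4/π = 8/π.
So RHS = -∫_0^1 v(x) φ(x) dx = -8/π.
LHS − RHS = 16/π ≠ 0, so the identity fails.
(For a valid weak derivative the identity must hold for EVERY test function, in particular this one. The failure shows v is NOT the weak derivative of u.)
Correct weak derivative would be u'(x) = -4*x - 2.


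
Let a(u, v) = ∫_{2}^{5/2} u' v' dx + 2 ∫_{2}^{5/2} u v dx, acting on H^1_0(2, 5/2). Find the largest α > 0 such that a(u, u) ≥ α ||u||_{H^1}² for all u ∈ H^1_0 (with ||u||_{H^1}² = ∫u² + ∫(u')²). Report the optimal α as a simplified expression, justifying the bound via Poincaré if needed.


α = 1

Coercivity of a(·,·) on H^1_0(2, 5/2) means a(u, u) ≥ α ||u||_{H^1}² for every u ∈ H^1_0.
The interval has length L = 1/2, and Poincaré/coercivity depend only on L. Here a(u, u) = ∫(u')² + (2)·∫u².
Here c = 2 ≥ 1, so a(u,u) = ∫(u')² + c∫u² ≥ ∫(u')² + ∫u² = ||u||_{H^1}², i.e. α = 1 works. No larger α is possible: a(u,u) ≥ α||u||_{H^1}² means (1−α)∫(u')² ≥ (α−c)∫u², and for the modes u_n = sin(nπ(x−x₀)/L) (x₀ the left endpoint) one has ∫u_n²/∫(u_n')² = (L/(nπ))² → 0, so a(u_n,u_n)/||u_n||_{H^1}² → 1. Hence the optimal constant is α = 1.
Therefore α = 1.


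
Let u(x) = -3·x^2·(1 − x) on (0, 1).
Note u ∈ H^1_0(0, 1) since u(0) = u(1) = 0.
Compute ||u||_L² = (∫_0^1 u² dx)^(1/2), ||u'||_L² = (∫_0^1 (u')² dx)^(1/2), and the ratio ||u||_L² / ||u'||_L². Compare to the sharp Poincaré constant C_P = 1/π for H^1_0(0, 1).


||u||_L² / ||u'||_L² = sqrt(14)/14 < C_P = 1/π.

u(x) = -3·x^2·(1 − x), so u'(x) = 3*x*(3*x - 2).
u(x) = -3·x^2·(1 − x) vanishes at x = 0 and x = 1, so u ∈ H^1_0(0, 1). Differentiate via the product rule and integrate the resulting polynomials term by term.
  ∫_0^1 u² dx = ∫_0^1 (9*x^6 - 18*x^5 + 9*x^4) dx. Term by term:
    ∫_0^1 9*x^6 dx = 9/7;  ∫_0^1 -18*x^5 dx = -3;  ∫_0^1 9*x^4 dx = 9/5.
  Sum: 9/7 − 3 + 9/5 = 3/35.
  ∫_0^1 (u')² dx = ∫_0^1 (81*x^4 - 108*x^3 + 36*x^2) dx. Term by term:
    ∫_0^1 81*x^4 dx = 81/5;  ∫_0^1 -108*x^3 dx = -27;  ∫_0^1 36*x^2 dx = 12.
  Sum: 81/5 − 27 + 12 = 6/5.
∫_0^1 u² dx = 3/35, so ||u||_L² = sqrt(105)/35.
∫_0^1 (u')² dx = 6/5, so ||u'||_L² = sqrt(30)/5.
Ratio ||u||_L² / ||u'||_L² = sqrt(14)/14.
Sharp Poincaré constant on H^1_0(0, 1) is C_P = L/π = 1/π, achieved by sin(π·x).
A polynomial bump cannot attain the sharp Poincaré constant (only the first sine eigenfunction does), so the ratio is strictly less than C_P, consistent with ||u||_L² ≤ C_P ||u'||_L².


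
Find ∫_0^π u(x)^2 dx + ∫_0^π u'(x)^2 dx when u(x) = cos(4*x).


||u||_{H^1(0,π)}^2 = 17*π/2

u'(x) = -4*sin(4*x).
Expand u² and (u')² and integrate term by term on (0, π), using: for integers n ≥ 1, ∫_0^π sin²(nx) dx = ∫_0^π cos²(nx) dx = π/2; for n ≠ n', ∫_0^π sin(nx)sin(n'x) dx = ∫_0^π cos(nx)cos(n'x) dx = 0; and by product-to-sum, ∫_0^π sin(nx)cos(n'x) dx = ½∫_0^π [sin((n+n')x) + sin((n−n')x)] dx, which is 0 when n+n' is even and 2n/(n²−n'²) when n+n' is odd (it need not vanish on (0, π)).
  u² squared terms: (1)²·∫cos(4x)² dx = 1·π/2 = π/2.
  So ∫_0^π u² dx = π/2.
  (u')² squared terms: (-4)²·∫sin(4x)² dx = 16·π/2 = 8*π.
  So ∫_0^π (u')² dx = 8*π.
||u||_{H^1}^2 = (π/2) + (8*π) = 17*π/2.


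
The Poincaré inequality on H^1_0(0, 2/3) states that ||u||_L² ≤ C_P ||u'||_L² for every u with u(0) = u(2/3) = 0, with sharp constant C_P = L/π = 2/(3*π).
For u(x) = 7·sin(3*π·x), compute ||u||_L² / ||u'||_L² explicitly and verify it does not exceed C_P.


||u||_L² / ||u'||_L² = 1/(3*π) < C_P = 2/(3*π).

u(x) = 7·sin(3*π·x), so u'(x) = 21*π*cos(3*π*x).
Writing u(x) = A·sin(kπx/L) with A = 7 and k = 2, use ∫_0^L sin²(kπx/L) dx = L/2 and ∫_0^L cos²(kπx/L) dx = L/2.
u² = 49·sin²(3*π·x) and (u')² = 441*π^2·cos²(3*π·x), and each of sin², cos² integrates to L/2 = 1/3 over (0, 2/3).
∫_0^2/3 u² dx = 49/3, so ||u||_L² = 7*sqrt(3)/3.
∫_0^2/3 (u')² dx = 147*π^2, so ||u'||_L² = 7*sqrt(3)*π.
Ratio ||u||_L² / ||u'||_L² = 1/(3*π).
Sharp Poincaré constant on H^1_0(0, 2/3) is C_P = L/π = 2/(3*π), achieved by sin(3*π/2·x).
This is the k = 2 harmonic; the ratio L/(kπ) is strictly less than C_P = L/π, consistent with the sharp inequality ||u||_L² ≤ C_P ||u'||_L².


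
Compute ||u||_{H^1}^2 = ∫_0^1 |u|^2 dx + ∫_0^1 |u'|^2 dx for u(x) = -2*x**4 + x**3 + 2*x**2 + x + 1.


||u||_{H^1}^2 = 2831/315

The H^1 norm (squared) on an interval (0, L) is
  ||u||_{H^1}^2 = ∫_0^L u(x)^2 dx + ∫_0^L u'(x)^2 dx.
Compute u'(x) = -8*x**3 + 3*x**2 + 4*x + 1.
Then u(x)^2 = 4*x**8 - 4*x**7 - 7*x**6 + 2*x**4 + 6*x**3 + 5*x**2 + 2*x + 1 and u'(x)^2 = 64*x**6 - 48*x**5 - 55*x**4 + 8*x**3 + 22*x**2 + 8*x + 1.
Integrate each monomial from 0 to 1 using ∫_0^1 c·x^n dx = c·1^(n+1)/(n+1):
  ∫_0^1 u(x)^2 dx = ∫_0^1 (4*x^8 - 4*x^7 - 7*x^6 + 2*x^4 + 6*x^3 + 5*x^2 + 2*x + 1) dx. Term by term:
    ∫_0^1 4*x^8 dx = 4/9;  ∫_0^1 -4*x^7 dx = -1/2;  ∫_0^1 -7*x^6 dx = -1;
    ∫_0^1 2*x^4 dx = 2/5;  ∫_0^1 6*x^3 dx = 3/2;  ∫_0^1 5*x^2 dx = 5/3;
    ∫_0^1 2*x dx = 1;  ∫_0^1 1 dx = 1.
  Sum: 4/9 − 1/2 − 1 + 2/5 + 3/2 + 5/3 + 1 + 1 = 203/45.
  ∫_0^1 u'(x)^2 dx = ∫_0^1 (64*x^6 - 48*x^5 - 55*x^4 + 8*x^3 + 22*x^2 + 8*x + 1) dx. Term by term:
    ∫_0^1 64*x^6 dx = 64/7;  ∫_0^1 -48*x^5 dx = -8;  ∫_0^1 -55*x^4 dx = -11;
    ∫_0^1 8*x^3 dx = 2;  ∫_0^1 22*x^2 dx = 22/3;  ∫_0^1 8*x dx = 4;
    ∫_0^1 1 dx = 1.
  Sum: 64/7 − 8 − 11 + 2 + 22/3 + 4 + 1 = 94/21.
Adding: ||u||_{H^1}^2 = 203/45 + 94/21 = 2831/315.


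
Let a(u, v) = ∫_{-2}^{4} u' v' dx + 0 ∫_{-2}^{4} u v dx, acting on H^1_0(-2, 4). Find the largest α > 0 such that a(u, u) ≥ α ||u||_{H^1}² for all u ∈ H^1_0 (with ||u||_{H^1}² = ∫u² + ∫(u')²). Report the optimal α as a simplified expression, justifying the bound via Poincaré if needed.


α = π^2/(π^2 + 36)

Coercivity of a(·,·) on H^1_0(-2, 4) means a(u, u) ≥ α ||u||_{H^1}² for every u ∈ H^1_0.
The interval has length L = 6, and Poincaré/coercivity depend only on L. Here a(u, u) = ∫(u')² + (0)·∫u².
Here c = 0, so a(u,u) = ∫(u')² alone. The condition a(u,u) ≥ α||u||_{H^1}² reads (1−α)∫(u')² ≥ (α−c)∫u². Any admissible α is ≤ 1 (rapidly oscillating u have ∫u²/∫(u')² → 0), and α = 1 would force 0 ≥ (1−c)∫u², impossible since c < 1; so 1−α > 0. By the sharp Poincaré inequality on H^1_0 of an interval of length L, ∫(u')² ≥ (π/L)²∫u² with equality for the first sine mode sin(π(x−x₀)/L) (x₀ the left endpoint), so the inequality holds for all u iff (1−α)(π/L)² ≥ α − c, i.e. α ≤ ((π/L)² + c)/((π/L)² + 1) = (1 + c(L/π)²)/(1 + (L/π)²). (Direct route, valid since c ≤ 0: Poincaré gives c∫u² ≥ c(L/π)²∫(u')², so a(u,u) ≥ (1 + c(L/π)²)∫(u')², while ||u||_{H^1}² ≤ (1 + (L/π)²)∫(u')²; dividing yields the same α.) With (π/L)² = π^2/36 and c = 0, the largest admissible constant is α = ((π/L)² + c)/((π/L)² + 1).
Simplifying, α = π^2/(π^2 + 36).


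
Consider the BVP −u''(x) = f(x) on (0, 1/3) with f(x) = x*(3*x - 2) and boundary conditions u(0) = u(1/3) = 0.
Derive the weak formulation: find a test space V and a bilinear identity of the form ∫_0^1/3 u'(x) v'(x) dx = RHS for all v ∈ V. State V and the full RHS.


V = H^1_0(0, 1/3) (so v(0) = v(1/3) = 0); weak form: ∫_0^1/3 u'v' dx = ∫_0^1/3 (x*(3*x - 2)) v dx for all v ∈ V.

Multiply both sides by a test function v and integrate from 0 to 1/3:
  ∫_0^1/3 −u''(x) v(x) dx = ∫_0^1/3 f(x) v(x) dx.
Integrate the LHS by parts once:
  ∫_0^1/3 −u'' v dx = −[u'(x) v(x)]_0^1/3 + ∫_0^1/3 u'(x) v'(x) dx.
Thus ∫_0^1/3 u'(x) v'(x) dx = ∫_0^1/3 f(x) v(x) dx + [u'(x) v(x)]_0^1/3.
Choose V so that boundary terms are either known or forced to vanish.
u is Dirichlet: u(0) = u(1/3) = 0. Let V = H^1_0(0, 1/3); then v(0) = v(1/3) = 0, and [u' v]_0^1/3 = 0.
Weak formulation: find u (satisfying any essential BC) such that ∫_0^1/3 u'(x) v'(x) dx = ∫_0^1/3 f v dx for all v ∈ V.
Substituting f(x) = x*(3*x - 2), the right-hand side is ∫_0^1/3 (x*(3*x - 2)) v dx.


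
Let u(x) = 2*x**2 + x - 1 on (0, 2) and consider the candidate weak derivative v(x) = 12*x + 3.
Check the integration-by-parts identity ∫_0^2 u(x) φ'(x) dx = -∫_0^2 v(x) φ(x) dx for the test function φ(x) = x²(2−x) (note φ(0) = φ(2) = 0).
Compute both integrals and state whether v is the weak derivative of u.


LHS = -116/15, RHS = -116/5. No, v is not the weak derivative of u.

u(x) = 2*x**2 + x - 1, classical derivative u'(x) = 4*x + 1.
φ(x) = x²(2−x), so φ'(x) = x*(4 - 3*x).
Note φ(0) = φ(2) = 0, so the boundary term u·φ vanishes.
LHS = ∫_0^2 u(x) φ'(x) dx = ∫_0^2 (-6*x^4 + 5*x^3 + 7*x^2 - 4*x) dx. Term by term:
  ∫_0^2 -6*x^4 dx = -192/5;  ∫_0^2 5*x^3 dx = 20;  ∫_0^2 7*x^2 dx = 56/3;
  ∫_0^2 -4*x dx = -8.
Sum: -192/5 + 20 + 56/3 − 8 = -116/15.
So LHS = -116/15.
∫_0^2 v(x) φ(x) dx = ∫_0^2 (-12*x^4 + 21*x^3 + 6*x^2) dx. Term by term:
  ∫_0^2 -12*x^4 dx = -384/5;  ∫_0^2 21*x^3 dx = 84;  ∫_0^2 6*x^2 dx = 16.
Sum: -384/5 + 84 + 16 = 116/5.
So RHS = -∫_0^2 v(x) φ(x) dx = -116/5.
LHS − RHS = 232/15 ≠ 0, so the identity fails.
(For a valid weak derivative the identity must hold for EVERY test function, in particular this one. The failure shows v is NOT the weak derivative of u.)
Correct weak derivative would be u'(x) = 4*x + 1.


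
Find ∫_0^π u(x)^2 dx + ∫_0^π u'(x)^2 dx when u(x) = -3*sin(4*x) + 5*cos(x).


||u||_{H^1(0,π)}^2 = -32 + 203*π/2

u'(x) = -5*sin(x) - 12*cos(4*x).
Expand u² and (u')² and integrate term by term on (0, π), using: for integers n ≥ 1, ∫_0^π sin²(nx) dx = ∫_0^π cos²(nx) dx = π/2; for n ≠ n', ∫_0^π sin(nx)sin(n'x) dx = ∫_0^π cos(nx)cos(n'x) dx = 0; and by product-to-sum, ∫_0^π sin(nx)cos(n'x) dx = ½∫_0^π [sin((n+n')x) + sin((n−n')x)] dx, which is 0 when n+n' is even and 2n/(n²−n'²) when n+n' is odd (it need not vanish on (0, π)).
  u² squared terms: (-3)²·∫sin(4x)² dx = 9·π/2 = 9*π/2;  (5)²·∫cos(x)² dx = 25·π/2 = 25*π/2.
  u² cross terms: 2·(-3)·(5)·∫sin(4x)·cos(x) dx = -30·(8/15) = -16.
  So ∫_0^π u² dx = 9*π/2 + 25*π/2 − 16 = -16 + 17*π.
  (u')² squared terms: (-12)²·∫cos(4x)² dx = 144·π/2 = 72*π;  (-5)²·∫sin(x)² dx = 25·π/2 = 25*π/2.
  (u')² cross terms: 2·(-12)·(-5)·∫cos(4x)·sin(x) dx = 120·(-2/15) = -16.
  So ∫_0^π (u')² dx = 72*π + 25*π/2 − 16 = -16 + 169*π/2.
||u||_{H^1}^2 = (-16 + 17*π) + (-16 + 169*π/2) = -32 + 203*π/2.


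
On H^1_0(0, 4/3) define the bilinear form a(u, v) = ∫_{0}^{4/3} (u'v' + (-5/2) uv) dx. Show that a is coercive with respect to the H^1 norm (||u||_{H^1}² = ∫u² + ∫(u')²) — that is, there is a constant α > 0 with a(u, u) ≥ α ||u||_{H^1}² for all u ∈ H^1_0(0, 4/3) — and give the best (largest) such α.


α = (-40 + 9*π^2)/(16 + 9*π^2)

Coercivity of a(·,·) on H^1_0(0, 4/3) means a(u, u) ≥ α ||u||_{H^1}² for every u ∈ H^1_0.
The interval has length L = 4/3, and Poincaré/coercivity depend only on L. Here a(u, u) = ∫(u')² + (-5/2)·∫u².
Here c = -5/2 < 0 with |c| < (π/L)² = 9*π^2/16, so coercivity still holds. The condition a(u,u) ≥ α||u||_{H^1}² reads (1−α)∫(u')² ≥ (α−c)∫u². Any admissible α is ≤ 1 (rapidly oscillating u have ∫u²/∫(u')² → 0), and α = 1 would force 0 ≥ (1−c)∫u², impossible since c < 1; so 1−α > 0. By the sharp Poincaré inequality on H^1_0 of an interval of length L, ∫(u')² ≥ (π/L)²∫u² with equality for the first sine mode sin(π(x−x₀)/L) (x₀ the left endpoint), so the inequality holds for all u iff (1−α)(π/L)² ≥ α − c, i.e. α ≤ ((π/L)² + c)/((π/L)² + 1) = (1 + c(L/π)²)/(1 + (L/π)²). (Direct route, valid since c ≤ 0: Poincaré gives c∫u² ≥ c(L/π)²∫(u')², so a(u,u) ≥ (1 + c(L/π)²)∫(u')², while ||u||_{H^1}² ≤ (1 + (L/π)²)∫(u')²; dividing yields the same α.) With (π/L)² = 9*π^2/16 and c = -5/2, the largest admissible constant is α = ((π/L)² + c)/((π/L)² + 1).
Simplifying, α = (-40 + 9*π^2)/(16 + 9*π^2).


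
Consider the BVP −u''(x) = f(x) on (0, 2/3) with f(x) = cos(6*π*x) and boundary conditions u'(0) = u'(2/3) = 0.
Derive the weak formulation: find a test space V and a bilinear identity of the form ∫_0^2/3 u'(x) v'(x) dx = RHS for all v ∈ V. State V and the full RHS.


V = H^1(0, 2/3) (no boundary constraint on v; u is determined up to an additive constant); weak form: ∫_0^2/3 u'v' dx = ∫_0^2/3 (cos(6*π*x)) v dx for all v ∈ V.

Multiply both sides by a test function v and integrate from 0 to 2/3:
  ∫_0^2/3 −u''(x) v(x) dx = ∫_0^2/3 f(x) v(x) dx.
Integrate the LHS by parts once:
  ∫_0^2/3 −u'' v dx = −[u'(x) v(x)]_0^2/3 + ∫_0^2/3 u'(x) v'(x) dx.
Thus ∫_0^2/3 u'(x) v'(x) dx = ∫_0^2/3 f(x) v(x) dx + [u'(x) v(x)]_0^2/3.
Choose V so that boundary terms are either known or forced to vanish.
u has homogeneous Neumann: u'(0) = u'(2/3) = 0. So [u' v]_0^2/3 = 0·v(2/3) − 0·v(0) = 0 for any v; take V = H^1(0, 2/3).
Weak formulation: find u (satisfying any essential BC) such that ∫_0^2/3 u'(x) v'(x) dx = ∫_0^2/3 f v dx for all v ∈ V (homogeneous Neumann, so boundary terms vanish).
Substituting f(x) = cos(6*π*x), the right-hand side is ∫_0^2/3 (cos(6*π*x)) v dx.
Compatibility check (pure Neumann): taking v ≡ 1 ∈ V gives 0 = ∫_0^2/3 f dx + (0) − (0), i.e. ∫_0^2/3 f dx must equal u'(0) − u'(2/3) = 0. Indeed ∫_0^2/3 (cos(6*π*x)) dx = 0, so the data are compatible. The solution is then unique only up to an additive constant (fix it e.g. by requiring ∫_0^2/3 u dx = 0).


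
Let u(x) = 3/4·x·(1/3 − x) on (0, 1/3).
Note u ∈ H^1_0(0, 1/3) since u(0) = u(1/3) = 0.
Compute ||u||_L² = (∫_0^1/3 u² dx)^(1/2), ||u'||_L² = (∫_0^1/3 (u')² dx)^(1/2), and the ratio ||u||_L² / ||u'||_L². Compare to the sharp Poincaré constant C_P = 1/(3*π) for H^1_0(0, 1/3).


||u||_L² / ||u'||_L² = sqrt(10)/30 < C_P = 1/(3*π).

u(x) = 3/4·x·(1/3 − x), so u'(x) = 1/4 - 3*x/2.
u(x) = 3/4·x·(1/3 − x) vanishes at x = 0 and x = 1/3, so u ∈ H^1_0(0, 1/3). Differentiate via the product rule and integrate the resulting polynomials term by term.
  ∫_0^1/3 u² dx = ∫_0^1/3 (9*x^4/16 - 3*x^3/8 + x^2/16) dx. Term by term:
    ∫_0^1/3 9*x^4/16 dx = 1/2160;  ∫_0^1/3 -3*x^3/8 dx = -1/864;  ∫_0^1/3 x^2/16 dx = 1/1296.
  Sum: 1/2160 − 1/864 + 1/1296 = 1/12960.
  ∫_0^1/3 (u')² dx = ∫_0^1/3 (9*x^2/4 - 3*x/4 + 1/16) dx. Term by term:
    ∫_0^1/3 9*x^2/4 dx = 1/36;  ∫_0^1/3 -3*x/4 dx = -1/24;  ∫_0^1/3 1/16 dx = 1/48.
  Sum: 1/36 − 1/24 + 1/48 = 1/144.
∫_0^1/3 u² dx = 1/12960, so ||u||_L² = sqrt(10)/360.
∫_0^1/3 (u')² dx = 1/144, so ||u'||_L² = 1/12.
Ratio ||u||_L² / ||u'||_L² = sqrt(10)/30.
Sharp Poincaré constant on H^1_0(0, 1/3) is C_P = L/π = 1/(3*π), achieved by sin(3*π·x).
A polynomial bump cannot attain the sharp Poincaré constant (only the first sine eigenfunction does), so the ratio is strictly less than C_P, consistent with ||u||_L² ≤ C_P ||u'||_L².


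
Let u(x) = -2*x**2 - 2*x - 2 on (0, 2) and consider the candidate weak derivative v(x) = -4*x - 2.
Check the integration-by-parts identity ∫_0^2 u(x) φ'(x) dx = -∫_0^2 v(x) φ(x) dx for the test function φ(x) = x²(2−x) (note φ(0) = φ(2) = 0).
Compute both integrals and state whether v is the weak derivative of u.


LHS = 136/15, RHS = 136/15. Yes, v = u' weakly.

u(x) = -2*x**2 - 2*x - 2, classical derivative u'(x) = -4*x - 2.
φ(x) = x²(2−x), so φ'(x) = x*(4 - 3*x).
Note φ(0) = φ(2) = 0, so the boundary term u·φ vanishes.
LHS = ∫_0^2 u(x) φ'(x) dx = ∫_0^2 (6*x^4 - 2*x^3 - 2*x^2 - 8*x) dx. Term by term:
  ∫_0^2 6*x^4 dx = 192/5;  ∫_0^2 -2*x^3 dx = -8;  ∫_0^2 -2*x^2 dx = -16/3;
  ∫_0^2 -8*x dx = -16.
Sum: 192/5 − 8 − 16/3 − 16 = 136/15.
So LHS = 136/15.
∫_0^2 v(x) φ(x) dx = ∫_0^2 (4*x^4 - 6*x^3 - 4*x^2) dx. Term by term:
  ∫_0^2 4*x^4 dx = 128/5;  ∫_0^2 -6*x^3 dx = -24;  ∫_0^2 -4*x^2 dx = -32/3.
Sum: 128/5 − 24 − 32/3 = -136/15.
So RHS = -∫_0^2 v(x) φ(x) dx = 136/15.
LHS = RHS, so the identity holds for this test φ.
Moreover u is smooth here and v(x) = u'(x) = -4*x - 2 pointwise, so the identity holds for every test function. Hence v is the weak derivative of u.


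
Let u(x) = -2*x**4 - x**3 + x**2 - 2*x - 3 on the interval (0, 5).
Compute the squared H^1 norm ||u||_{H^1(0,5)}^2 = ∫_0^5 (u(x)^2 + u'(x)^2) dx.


||u||_{H^1}^2 = 118766495/63

The H^1 norm (squared) on an interval (0, L) is
  ||u||_{H^1}^2 = ∫_0^L u(x)^2 dx + ∫_0^L u'(x)^2 dx.
Compute u'(x) = -8*x**3 - 3*x**2 + 2*x - 2.
Then u(x)^2 = 4*x**8 + 4*x**7 - 3*x**6 + 6*x**5 + 17*x**4 + 2*x**3 - 2*x**2 + 12*x + 9 and u'(x)^2 = 64*x**6 + 48*x**5 - 23*x**4 + 20*x**3 + 16*x**2 - 8*x + 4.
Integrate each monomial from 0 to 5 using ∫_0^5 c·x^n dx = c·5^(n+1)/(n+1):
  ∫_0^5 u(x)^2 dx = ∫_0^5 (4*x^8 + 4*x^7 - 3*x^6 + 6*x^5 + 17*x^4 + 2*x^3 - 2*x^2 + 12*x + 9) dx. Term by term:
    ∫_0^5 4*x^8 dx = 7812500/9;  ∫_0^5 4*x^7 dx = 390625/2;  ∫_0^5 -3*x^6 dx = -234375/7;
    ∫_0^5 6*x^5 dx = 15625;  ∫_0^5 17*x^4 dx = 10625;  ∫_0^5 2*x^3 dx = 625/2;
    ∫_0^5 -2*x^2 dx = -250/3;  ∫_0^5 12*x dx = 150;  ∫_0^5 9 dx = 45.
  Sum: 7812500/9 + 390625/2 − 234375/7 + 15625 + 10625 + 625/2 − 250/3 + 150 + 45 = 66563285/63.
  ∫_0^5 u'(x)^2 dx = ∫_0^5 (64*x^6 + 48*x^5 - 23*x^4 + 20*x^3 + 16*x^2 - 8*x + 4) dx. Term by term:
    ∫_0^5 64*x^6 dx = 5000000/7;  ∫_0^5 48*x^5 dx = 125000;  ∫_0^5 -23*x^4 dx = -14375;
    ∫_0^5 20*x^3 dx = 3125;  ∫_0^5 16*x^2 dx = 2000/3;  ∫_0^5 -8*x dx = -100;
    ∫_0^5 4 dx = 20.
  Sum: 5000000/7 + 125000 − 14375 + 3125 + 2000/3 − 100 + 20 = 17401070/21.
Adding: ||u||_{H^1}^2 = 66563285/63 + 17401070/21 = 118766495/63.


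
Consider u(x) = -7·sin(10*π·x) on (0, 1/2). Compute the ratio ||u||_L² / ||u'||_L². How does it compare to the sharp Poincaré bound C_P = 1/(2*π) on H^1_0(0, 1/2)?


||u||_L² / ||u'||_L² = 1/(10*π) < C_P = 1/(2*π).

u(x) = -7·sin(10*π·x), so u'(x) = -70*π*cos(10*π*x).
Writing u(x) = A·sin(kπx/L) with A = -7 and k = 5, use ∫_0^L sin²(kπx/L) dx = L/2 and ∫_0^L cos²(kπx/L) dx = L/2.
u² = 49·sin²(10*π·x) and (u')² = 4900*π^2·cos²(10*π·x), and each of sin², cos² integrates to L/2 = 1/4 over (0, 1/2).
∫_0^1/2 u² dx = 49/4, so ||u||_L² = 7/2.
∫_0^1/2 (u')² dx = 1225*π^2, so ||u'||_L² = 35*π.
Ratio ||u||_L² / ||u'||_L² = 1/(10*π).
Sharp Poincaré constant on H^1_0(0, 1/2) is C_P = L/π = 1/(2*π), achieved by sin(2*π·x).
This is the k = 5 harmonic; the ratio L/(kπ) is strictly less than C_P = L/π, consistent with the sharp inequality ||u||_L² ≤ C_P ||u'||_L².


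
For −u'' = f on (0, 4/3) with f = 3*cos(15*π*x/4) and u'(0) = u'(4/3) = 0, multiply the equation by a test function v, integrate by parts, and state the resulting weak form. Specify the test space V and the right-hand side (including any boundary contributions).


V = H^1(0, 4/3) (no boundary constraint on v; u is determined up to an additive constant); weak form: ∫_0^4/3 u'v' dx = ∫_0^4/3 (3*cos(15*π*x/4)) v dx for all v ∈ V.

Multiply both sides by a test function v and integrate from 0 to 4/3:
  ∫_0^4/3 −u''(x) v(x) dx = ∫_0^4/3 f(x) v(x) dx.
Integrate the LHS by parts once:
  ∫_0^4/3 −u'' v dx = −[u'(x) v(x)]_0^4/3 + ∫_0^4/3 u'(x) v'(x) dx.
Thus ∫_0^4/3 u'(x) v'(x) dx = ∫_0^4/3 f(x) v(x) dx + [u'(x) v(x)]_0^4/3.
Choose V so that boundary terms are either known or forced to vanish.
u has homogeneous Neumann: u'(0) = u'(4/3) = 0. So [u' v]_0^4/3 = 0·v(4/3) − 0·v(0) = 0 for any v; take V = H^1(0, 4/3).
Weak formulation: find u (satisfying any essential BC) such that ∫_0^4/3 u'(x) v'(x) dx = ∫_0^4/3 f v dx for all v ∈ V (homogeneous Neumann, so boundary terms vanish).
Substituting f(x) = 3*cos(15*π*x/4), the right-hand side is ∫_0^4/3 (3*cos(15*π*x/4)) v dx.
Compatibility check (pure Neumann): taking v ≡ 1 ∈ V gives 0 = ∫_0^4/3 f dx + (0) − (0), i.e. ∫_0^4/3 f dx must equal u'(0) − u'(4/3) = 0. Indeed ∫_0^4/3 (3*cos(15*π*x/4)) dx = 0, so the data are compatible. The solution is then unique only up to an additive constant (fix it e.g. by requiring ∫_0^4/3 u dx = 0).


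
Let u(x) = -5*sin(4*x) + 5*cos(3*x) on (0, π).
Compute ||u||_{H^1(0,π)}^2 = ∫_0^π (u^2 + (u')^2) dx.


||u||_{H^1(0,π)}^2 = -4000/7 + 675*π/2

u'(x) = -15*sin(3*x) - 20*cos(4*x).
Expand u² and (u')² and integrate term by term on (0, π), using: for integers n ≥ 1, ∫_0^π sin²(nx) dx = ∫_0^π cos²(nx) dx = π/2; for n ≠ n', ∫_0^π sin(nx)sin(n'x) dx = ∫_0^π cos(nx)cos(n'x) dx = 0; and by product-to-sum, ∫_0^π sin(nx)cos(n'x) dx = ½∫_0^π [sin((n+n')x) + sin((n−n')x)] dx, which is 0 when n+n' is even and 2n/(n²−n'²) when n+n' is odd (it need not vanish on (0, π)).
  u² squared terms: (-5)²·∫sin(4x)² dx = 25·π/2 = 25*π/2;  (5)²·∫cos(3x)² dx = 25·π/2 = 25*π/2.
  u² cross terms: 2·(-5)·(5)·∫sin(4x)·cos(3x) dx = -50·(8/7) = -400/7.
  So ∫_0^π u² dx = 25*π/2 + 25*π/2 − 400/7 = -400/7 + 25*π.
  (u')² squared terms: (-20)²·∫cos(4x)² dx = 400·π/2 = 200*π;  (-15)²·∫sin(3x)² dx = 225·π/2 = 225*π/2.
  (u')² cross terms: 2·(-20)·(-15)·∫cos(4x)·sin(3x) dx = 600·(-6/7) = -3600/7.
  So ∫_0^π (u')² dx = 200*π + 225*π/2 − 3600/7 = -3600/7 + 625*π/2.
||u||_{H^1}^2 = (-400/7 + 25*π) + (-3600/7 + 625*π/2) = -4000/7 + 675*π/2.


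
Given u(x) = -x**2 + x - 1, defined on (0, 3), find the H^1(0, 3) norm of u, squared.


||u||_{H^1}^2 = 501/10

The H^1 norm (squared) on an interval (0, L) is
  ||u||_{H^1}^2 = ∫_0^L u(x)^2 dx + ∫_0^L u'(x)^2 dx.
Compute u'(x) = 1 - 2*x.
Then u(x)^2 = x**4 - 2*x**3 + 3*x**2 - 2*x + 1 and u'(x)^2 = 4*x**2 - 4*x + 1.
Integrate each monomial from 0 to 3 using ∫_0^3 c·x^n dx = c·3^(n+1)/(n+1):
  ∫_0^3 u(x)^2 dx = ∫_0^3 (x^4 - 2*x^3 + 3*x^2 - 2*x + 1) dx. Term by term:
    ∫_0^3 x^4 dx = 243/5;  ∫_0^3 -2*x^3 dx = -81/2;  ∫_0^3 3*x^2 dx = 27;
    ∫_0^3 -2*x dx = -9;  ∫_0^3 1 dx = 3.
  Sum: 243/5 − 81/2 + 27 − 9 + 3 = 291/10.
  ∫_0^3 u'(x)^2 dx = ∫_0^3 (4*x^2 - 4*x + 1) dx. Term by term:
    ∫_0^3 4*x^2 dx = 36;  ∫_0^3 -4*x dx = -18;  ∫_0^3 1 dx = 3.
  Sum: 36 − 18 + 3 = 21.
Adding: ||u||_{H^1}^2 = 291/10 + 21 = 501/10.


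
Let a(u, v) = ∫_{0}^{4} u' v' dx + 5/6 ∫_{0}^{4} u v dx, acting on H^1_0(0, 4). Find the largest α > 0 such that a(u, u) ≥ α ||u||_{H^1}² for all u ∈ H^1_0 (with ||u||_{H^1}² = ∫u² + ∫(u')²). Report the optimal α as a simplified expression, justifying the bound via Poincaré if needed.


α = (π^2 + 40/3)/(π^2 + 16)

Coercivity of a(·,·) on H^1_0(0, 4) means a(u, u) ≥ α ||u||_{H^1}² for every u ∈ H^1_0.
The interval has length L = 4, and Poincaré/coercivity depend only on L. Here a(u, u) = ∫(u')² + (5/6)·∫u².
Here 0 < c = 5/6 < 1. The condition a(u,u) ≥ α||u||_{H^1}² reads (1−α)∫(u')² ≥ (α−c)∫u². Any admissible α is ≤ 1 (rapidly oscillating u have ∫u²/∫(u')² → 0), and α = 1 would force 0 ≥ (1−c)∫u², impossible since c < 1; so 1−α > 0. By the sharp Poincaré inequality on H^1_0 of an interval of length L, ∫(u')² ≥ (π/L)²∫u² with equality for the first sine mode sin(π(x−x₀)/L) (x₀ the left endpoint), so the inequality holds for all u iff (1−α)(π/L)² ≥ α − c, i.e. α ≤ ((π/L)² + c)/((π/L)² + 1) = (1 + c(L/π)²)/(1 + (L/π)²). With (π/L)² = π^2/16 and c = 5/6, the largest admissible constant is α = ((π/L)² + c)/((π/L)² + 1).
Simplifying, α = (π^2 + 40/3)/(π^2 + 16).


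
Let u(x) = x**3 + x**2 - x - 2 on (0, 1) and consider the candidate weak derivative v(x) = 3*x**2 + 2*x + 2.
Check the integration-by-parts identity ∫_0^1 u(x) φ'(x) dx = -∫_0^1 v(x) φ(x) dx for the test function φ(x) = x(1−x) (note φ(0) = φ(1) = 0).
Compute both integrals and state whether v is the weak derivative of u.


LHS = -3/20, RHS = -13/20. No, v is not the weak derivative of u.

u(x) = x**3 + x**2 - x - 2, classical derivative u'(x) = 3*x**2 + 2*x - 1.
φ(x) = x(1−x), so φ'(x) = 1 - 2*x.
Note φ(0) = φ(1) = 0, so the boundary term u·φ vanishes.
LHS = ∫_0^1 u(x) φ'(x) dx = ∫_0^1 (-2*x^4 - x^3 + 3*x^2 + 3*x - 2) dx. Term by term:
  ∫_0^1 -2*x^4 dx = -2/5;  ∫_0^1 -x^3 dx = -1/4;  ∫_0^1 3*x^2 dx = 1;
  ∫_0^1 3*x dx = 3/2;  ∫_0^1 -2 dx = -2.
Sum: -2/5 − 1/4 + 1 + 3/2 − 2 = -3/20.
So LHS = -3/20.
∫_0^1 v(x) φ(x) dx = ∫_0^1 (-3*x^4 + x^3 + 2*x) dx. Term by term:
  ∫_0^1 -3*x^4 dx = -3/5;  ∫_0^1 x^3 dx = 1/4;  ∫_0^1 2*x dx = 1.
Sum: -3/5 + 1/4 + 1 = 13/20.
So RHS = -∫_0^1 v(x) φ(x) dx = -13/20.
LHS − RHS = 1/2 ≠ 0, so the identity fails.
(For a valid weak derivative the identity must hold for EVERY test function, in particular this one. The failure shows v is NOT the weak derivative of u.)
Correct weak derivative would be u'(x) = 3*x**2 + 2*x - 1.


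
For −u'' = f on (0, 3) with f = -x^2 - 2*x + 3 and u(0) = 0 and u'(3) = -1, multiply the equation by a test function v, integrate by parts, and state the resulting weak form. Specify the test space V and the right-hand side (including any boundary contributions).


V = {v ∈ H^1(0, 3) : v(0) = 0} (test functions vanish at x = 0 where u is specified); weak form: ∫_0^3 u'v' dx = ∫_0^3 (-x^2 - 2*x + 3) v dx − v(3) for all v ∈ V.

Multiply both sides by a test function v and integrate from 0 to 3:
  ∫_0^3 −u''(x) v(x) dx = ∫_0^3 f(x) v(x) dx.
Integrate the LHS by parts once:
  ∫_0^3 −u'' v dx = −[u'(x) v(x)]_0^3 + ∫_0^3 u'(x) v'(x) dx.
Thus ∫_0^3 u'(x) v'(x) dx = ∫_0^3 f(x) v(x) dx + [u'(x) v(x)]_0^3.
Choose V so that boundary terms are either known or forced to vanish.
Mixed BC: u(0) = 0 (Dirichlet) and u'(3) = -1 (Neumann). Define V = {v ∈ H^1(0, 3) : v(0) = 0}. Then [u' v]_0^3 = u'(3)·v(3) − u'(0)·0 = − v(3).
Weak formulation: find u (satisfying any essential BC) such that ∫_0^3 u'(x) v'(x) dx = ∫_0^3 f v dx − v(3) for all v ∈ V (Dirichlet at 0 absorbed into V; Neumann datum at x = 3 contributes the boundary term).
Substituting f(x) = -x^2 - 2*x + 3, the right-hand side is ∫_0^3 (-x^2 - 2*x + 3) v dx − v(3).


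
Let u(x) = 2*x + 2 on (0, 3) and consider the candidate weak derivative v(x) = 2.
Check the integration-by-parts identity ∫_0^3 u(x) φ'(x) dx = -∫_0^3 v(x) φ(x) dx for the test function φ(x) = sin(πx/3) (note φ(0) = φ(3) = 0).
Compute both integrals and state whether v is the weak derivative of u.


LHS = -12/π, RHS = -12/π. Yes, v = u' weakly.

u(x) = 2*x + 2, classical derivative u'(x) = 2.
φ(x) = sin(πx/3), so φ'(x) = π*cos(π*x/3)/3.
Note φ(0) = φ(3) = 0, so the boundary term u·φ vanishes.
LHS = ∫_0^3 u(x) φ'(x) dx = ∫_0^3 (2*π*x*cos(π*x/3)/3 + 2*π*cos(π*x/3)/3) dx. Term by term:
  ∫_0^3 2*π*cos(π*x/3)/3 dx = 0;  ∫_0^3 2*π*x*cos(π*x/3)/3 dx = -12/π.
Sum: 0 − 12/π = -12/π.
So LHS = -12/π.
∫_0^3 v(x) φ(x) dx = ∫_0^3 (2*sin(π*x/3)) dx. Term by term:
  ∫_0^3 2*sin(π*x/3) dx = 12/π.
So RHS = -∫_0^3 v(x) φ(x) dx = -12/π.
LHS = RHS, so the identity holds for this test φ.
Moreover u is smooth here and v(x) = u'(x) = 2 pointwise, so the identity holds for every test function. Hence v is the weak derivative of u.


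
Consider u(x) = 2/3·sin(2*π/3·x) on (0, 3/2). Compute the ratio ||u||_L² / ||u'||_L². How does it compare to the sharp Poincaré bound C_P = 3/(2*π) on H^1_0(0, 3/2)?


||u||_L² / ||u'||_L² = 3/(2*π) = C_P.

u(x) = 2/3·sin(2*π/3·x), so u'(x) = 4*π*cos(2*π*x/3)/9.
Writing u(x) = A·sin(kπx/L) with A = 2/3 and k = 1, use ∫_0^L sin²(kπx/L) dx = L/2 and ∫_0^L cos²(kπx/L) dx = L/2.
u² = 4/9·sin²(2*π/3·x) and (u')² = 16*π^2/81·cos²(2*π/3·x), and each of sin², cos² integrates to L/2 = 3/4 over (0, 3/2).
∫_0^3/2 u² dx = 1/3, so ||u||_L² = sqrt(3)/3.
∫_0^3/2 (u')² dx = 4*π^2/27, so ||u'||_L² = 2*sqrt(3)*π/9.
Ratio ||u||_L² / ||u'||_L² = 3/(2*π).
Sharp Poincaré constant on H^1_0(0, 3/2) is C_P = L/π = 3/(2*π), achieved by sin(2*π/3·x).
This is the k = 1 eigenfunction (up to amplitude), so the ratio equals the sharp Poincaré constant exactly.


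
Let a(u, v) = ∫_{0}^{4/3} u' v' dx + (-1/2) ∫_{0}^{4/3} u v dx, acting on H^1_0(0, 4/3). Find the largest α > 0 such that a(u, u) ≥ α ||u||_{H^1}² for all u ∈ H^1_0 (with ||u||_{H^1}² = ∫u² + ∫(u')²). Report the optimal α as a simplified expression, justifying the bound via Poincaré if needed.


α = (-8 + 9*π^2)/(16 + 9*π^2)

Coercivity of a(·,·) on H^1_0(0, 4/3) means a(u, u) ≥ α ||u||_{H^1}² for every u ∈ H^1_0.
The interval has length L = 4/3, and Poincaré/coercivity depend only on L. Here a(u, u) = ∫(u')² + (-1/2)·∫u².
Here c = -1/2 < 0 with |c| < (π/L)² = 9*π^2/16, so coercivity still holds. The condition a(u,u) ≥ α||u||_{H^1}² reads (1−α)∫(u')² ≥ (α−c)∫u². Any admissible α is ≤ 1 (rapidly oscillating u have ∫u²/∫(u')² → 0), and α = 1 would force 0 ≥ (1−c)∫u², impossible since c < 1; so 1−α > 0. By the sharp Poincaré inequality on H^1_0 of an interval of length L, ∫(u')² ≥ (π/L)²∫u² with equality for the first sine mode sin(π(x−x₀)/L) (x₀ the left endpoint), so the inequality holds for all u iff (1−α)(π/L)² ≥ α − c, i.e. α ≤ ((π/L)² + c)/((π/L)² + 1) = (1 + c(L/π)²)/(1 + (L/π)²). (Direct route, valid since c ≤ 0: Poincaré gives c∫u² ≥ c(L/π)²∫(u')², so a(u,u) ≥ (1 + c(L/π)²)∫(u')², while ||u||_{H^1}² ≤ (1 + (L/π)²)∫(u')²; dividing yields the same α.) With (π/L)² = 9*π^2/16 and c = -1/2, the largest admissible constant is α = ((π/L)² + c)/((π/L)² + 1).
Simplifying, α = (-8 + 9*π^2)/(16 + 9*π^2).
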